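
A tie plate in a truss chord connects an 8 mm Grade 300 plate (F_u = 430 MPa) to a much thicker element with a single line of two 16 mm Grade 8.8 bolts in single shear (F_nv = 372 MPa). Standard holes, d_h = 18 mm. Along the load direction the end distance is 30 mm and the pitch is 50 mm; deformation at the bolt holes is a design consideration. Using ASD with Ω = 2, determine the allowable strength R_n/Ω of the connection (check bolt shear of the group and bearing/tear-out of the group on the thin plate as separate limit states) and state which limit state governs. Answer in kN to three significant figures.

74.8 kN (bolt shear governs)

Bolt shear: A_b = π·16²/4 = 201.1 mm²; R_n = 372 × 201.1 × 2 × 1 / 1000 = 149.6 kN → 149.6 / 2 = 74.8 kN.
Bearing (1.2 l_c t F_u ≤ 2.4 d t F_u): upper limit = 2.4·16·8·430 / 1000 = 132.1 kN.
  Edge l_c = 30 − 18/2 = 21 → r_n = 86.69 kN; interior l_c = 50 − 18 = 32 → r_n = 132.1 kN.
  R_n,bearing = 1·86.69 + 1·132.1 = 218.8 kN → 218.8 / 2 = 109 kN.
Bolt shear governs: 74.8 kN.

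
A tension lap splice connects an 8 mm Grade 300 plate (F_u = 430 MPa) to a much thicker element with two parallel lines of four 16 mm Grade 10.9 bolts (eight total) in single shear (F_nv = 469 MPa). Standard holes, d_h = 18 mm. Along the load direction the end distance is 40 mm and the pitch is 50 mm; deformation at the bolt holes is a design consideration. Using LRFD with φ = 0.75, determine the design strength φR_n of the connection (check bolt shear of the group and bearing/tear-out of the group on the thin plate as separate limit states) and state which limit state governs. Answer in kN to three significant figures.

566 kN (bolt shear governs)

Bolt shear: A_b = π·16²/4 = 201.1 mm²; R_n = 469 × 201.1 × 8 × 1 / 1000 = 754.4 kN → 0.75 × 754.4 = 566 kN.
Bearing (1.2 l_c t F_u ≤ 2.4 d t F_u): upper limit = 2.4·16·8·430 / 1000 = 132.1 kN.
  Edge l_c = 40 − 18/2 = 31 → r_n = 128 kN; interior l_c = 50 − 18 = 32 → r_n = 132.1 kN.
  R_n,bearing = 2·128 + 6·132.1 = 1049 kN → 0.75 × 1049 = 786 kN.
Bolt shear governs: 566 kN.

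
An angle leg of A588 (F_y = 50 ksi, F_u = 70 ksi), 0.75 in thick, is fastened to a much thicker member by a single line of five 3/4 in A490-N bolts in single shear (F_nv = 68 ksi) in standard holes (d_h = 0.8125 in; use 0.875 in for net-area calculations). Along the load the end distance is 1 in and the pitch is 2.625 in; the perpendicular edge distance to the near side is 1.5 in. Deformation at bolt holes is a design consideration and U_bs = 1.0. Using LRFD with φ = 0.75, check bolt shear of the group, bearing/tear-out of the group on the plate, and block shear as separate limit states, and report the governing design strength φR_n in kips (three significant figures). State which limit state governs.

Bolt shear: A_b = π·0.75²/4 = 0.4418 in²; R_n = 68 × 0.4418 × 5 × 1 = 150.2 kips → 0.75 × 150.2 = 113 kips.
Bearing: edge l_c = 0.5938, r_n = 37.41 kips; interior l_c = 1.812, r_n = 94.5 kips; R_n = 37.41 + 4·94.5 = 415.4 kips → 312 kips.
Block shear: A_gv = 8.625, A_nv = 5.672, A_nt = 0.7969 in²; R_n = min(0.6F_uA_nv, 0.6F_yA_gv) + U_bs·F_u·A_nt = 294 kips → 220 kips.
Bolt shear governs: 113 kips.

113 kips (bolt shear governs)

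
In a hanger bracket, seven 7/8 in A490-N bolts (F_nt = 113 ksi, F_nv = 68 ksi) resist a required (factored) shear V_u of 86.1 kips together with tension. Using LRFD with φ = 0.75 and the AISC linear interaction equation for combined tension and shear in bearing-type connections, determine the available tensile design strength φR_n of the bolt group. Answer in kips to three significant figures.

A_b = π·0.875²/4 = 0.6013 in²; f_rv = 86.1 / (7 × 0.6013) = 20.45 ksi.
F'_nt = 1.3 F_nt − (F_nt / φF_nv) f_rv = 1.3·113 − (113/(0.75·68))·20.45 = 101.6 ksi, capped at F_nt → F'_nt = 101.6 ksi.
R_n = F'_nt · A_b · n = 101.6 × 0.6013 × 7 = 427.6 kips.
Design strength φR_n = 0.75 × 427.6 = 321 kips.

321 kips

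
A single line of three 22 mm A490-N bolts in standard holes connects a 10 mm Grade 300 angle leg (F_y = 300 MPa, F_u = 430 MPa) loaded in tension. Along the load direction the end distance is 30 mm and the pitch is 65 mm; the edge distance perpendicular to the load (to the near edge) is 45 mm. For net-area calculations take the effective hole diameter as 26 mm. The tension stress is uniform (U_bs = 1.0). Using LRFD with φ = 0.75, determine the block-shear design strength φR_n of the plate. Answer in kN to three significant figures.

Shear plane L_v = 30 + 2·65 = 160 mm; A_gv = 160 × 10 = 1600 mm².
A_nv = (160 − 2.5·26) × 10 = 950 mm².
A_nt = (45 − 0.5·26) × 10 = 320 mm².
0.6 F_u A_nv = 245.1 kN; 0.6 F_y A_gv = 288 kN → shear rupture governs the shear term.
R_n = 245.1 + 1.0 × 430 × 320 / 1000 = 382.7 kN.
Design strength φR_n = 0.75 × 382.7 = 287 kN.

287 kN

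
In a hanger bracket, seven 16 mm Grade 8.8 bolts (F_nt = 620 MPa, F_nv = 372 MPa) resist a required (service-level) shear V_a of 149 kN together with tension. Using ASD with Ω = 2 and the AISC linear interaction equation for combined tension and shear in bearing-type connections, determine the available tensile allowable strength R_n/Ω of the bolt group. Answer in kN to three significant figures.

A_b = π·16²/4 = 201.1 mm²; f_rv = 149 × 1000 / (7 × 201.1) = 105.9 MPa.
F'_nt = 1.3 F_nt − (Ω F_nt / F_nv) f_rv = 1.3·620 − (2·620/372)·105.9 = 453.1 MPa, capped at F_nt → F'_nt = 453.1 MPa.
R_n = F'_nt · A_b · n = 453.1 × 201.1 × 7 / 1000 = 637.7 kN.
Allowable strength R_n/Ω = 637.7 / 2 = 319 kN.

319 kN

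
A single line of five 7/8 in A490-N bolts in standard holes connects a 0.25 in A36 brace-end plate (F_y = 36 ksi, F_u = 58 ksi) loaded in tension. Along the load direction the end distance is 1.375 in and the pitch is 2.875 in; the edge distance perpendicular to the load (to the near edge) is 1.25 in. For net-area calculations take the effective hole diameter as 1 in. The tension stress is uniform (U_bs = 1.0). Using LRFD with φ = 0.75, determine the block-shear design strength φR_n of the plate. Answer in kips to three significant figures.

60.3 kips

Shear plane L_v = 1.375 + 4·2.875 = 12.88 in; A_gv = 12.88 × 0.25 = 3.219 in².
A_nv = (12.88 − 4.5·1) × 0.25 = 2.094 in².
A_nt = (1.25 − 0.5·1) × 0.25 = 0.1875 in².
0.6 F_u A_nv = 72.86 kips; 0.6 F_y A_gv = 69.52 kips → shear yielding governs the shear term.
R_n = 69.52 + 1.0 × 58 × 0.1875 = 80.4 kips.
Design strength φR_n = 0.75 × 80.4 = 60.3 kips.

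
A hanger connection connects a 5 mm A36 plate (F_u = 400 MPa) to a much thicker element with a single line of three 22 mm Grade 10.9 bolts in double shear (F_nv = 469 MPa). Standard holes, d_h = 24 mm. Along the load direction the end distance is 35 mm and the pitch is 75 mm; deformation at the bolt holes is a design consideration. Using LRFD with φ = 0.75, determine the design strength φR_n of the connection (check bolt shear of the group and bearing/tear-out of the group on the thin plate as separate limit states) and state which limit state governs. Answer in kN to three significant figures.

200 kN (bearing governs)

Bolt shear: A_b = π·22²/4 = 380.1 mm²; R_n = 469 × 380.1 × 3 × 2 / 1000 = 1070 kN → 0.75 × 1070 = 802 kN.
Bearing (1.2 l_c t F_u ≤ 2.4 d t F_u): upper limit = 2.4·22·5·400 / 1000 = 105.6 kN.
  Edge l_c = 35 − 24/2 = 23 → r_n = 55.2 kN; interior l_c = 75 − 24 = 51 → r_n = 105.6 kN.
  R_n,bearing = 1·55.2 + 2·105.6 = 266.4 kN → 0.75 × 266.4 = 200 kN.
Bearing governs: 200 kN.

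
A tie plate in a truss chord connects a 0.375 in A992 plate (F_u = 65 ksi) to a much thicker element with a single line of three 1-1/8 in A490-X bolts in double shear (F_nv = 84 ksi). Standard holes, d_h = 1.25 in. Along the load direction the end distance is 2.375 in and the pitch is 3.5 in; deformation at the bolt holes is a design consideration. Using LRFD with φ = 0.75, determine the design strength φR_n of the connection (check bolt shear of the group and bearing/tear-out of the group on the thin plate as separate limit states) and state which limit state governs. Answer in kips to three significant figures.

137 kips (bearing governs)

Bolt shear: A_b = π·1.125²/4 = 0.994 in²; R_n = 84 × 0.994 × 3 × 2 = 501 kips → 0.75 × 501 = 376 kips.
Bearing (1.2 l_c t F_u ≤ 2.4 d t F_u): upper limit = 2.4·1.125·0.375·65 = 65.81 kips.
  Edge l_c = 2.375 − 1.25/2 = 1.75 → r_n = 51.19 kips; interior l_c = 3.5 − 1.25 = 2.25 → r_n = 65.81 kips.
  R_n,bearing = 1·51.19 + 2·65.81 = 182.8 kips → 0.75 × 182.8 = 137 kips.
Bearing governs: 137 kips.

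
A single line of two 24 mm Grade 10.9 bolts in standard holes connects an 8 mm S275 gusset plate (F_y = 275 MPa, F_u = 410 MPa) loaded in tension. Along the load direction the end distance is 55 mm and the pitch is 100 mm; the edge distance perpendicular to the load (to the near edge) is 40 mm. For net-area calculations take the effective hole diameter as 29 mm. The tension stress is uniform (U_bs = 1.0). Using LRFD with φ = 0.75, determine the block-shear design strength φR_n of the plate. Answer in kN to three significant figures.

216 kN

Shear plane L_v = 55 + 1·100 = 155 mm; A_gv = 155 × 8 = 1240 mm².
A_nv = (155 − 1.5·29) × 8 = 892 mm².
A_nt = (40 − 0.5·29) × 8 = 204 mm².
0.6 F_u A_nv = 219.4 kN; 0.6 F_y A_gv = 204.6 kN → shear yielding governs the shear term.
R_n = 204.6 + 1.0 × 410 × 204 / 1000 = 288.2 kN.
Design strength φR_n = 0.75 × 288.2 = 216 kN.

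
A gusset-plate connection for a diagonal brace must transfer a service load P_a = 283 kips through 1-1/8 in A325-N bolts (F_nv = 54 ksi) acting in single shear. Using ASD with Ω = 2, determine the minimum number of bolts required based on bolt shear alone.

11 bolts

A_b = π·1.125²/4 = 0.994 in².
Per-bolt allowable strength R_n/Ω = 54 × 0.994 × 1 / 2 = 26.84 kips.
n ≥ 283 / 26.84 = 10.54 → use 11 bolts.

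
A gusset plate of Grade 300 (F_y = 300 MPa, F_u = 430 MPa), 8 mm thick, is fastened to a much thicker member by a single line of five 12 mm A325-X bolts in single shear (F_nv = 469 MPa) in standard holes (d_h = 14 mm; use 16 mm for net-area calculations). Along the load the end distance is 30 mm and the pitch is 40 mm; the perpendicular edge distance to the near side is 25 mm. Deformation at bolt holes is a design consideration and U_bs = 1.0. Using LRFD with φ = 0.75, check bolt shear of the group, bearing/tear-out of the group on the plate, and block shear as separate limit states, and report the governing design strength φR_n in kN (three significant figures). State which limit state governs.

199 kN (bolt shear governs)

Bolt shear: A_b = π·12²/4 = 113.1 mm²; R_n = 469 × 113.1 × 5 × 1 / 1000 = 265.2 kN → 0.75 × 265.2 = 199 kN.
Bearing: edge l_c = 23, r_n = 94.94 kN; interior l_c = 26, r_n = 99.07 kN; R_n = 94.94 + 4·99.07 = 491.2 kN → 368 kN.
Block shear: A_gv = 1520, A_nv = 944, A_nt = 136 mm²; R_n = min(0.6F_uA_nv, 0.6F_yA_gv) + U_bs·F_u·A_nt = 302 kN → 227 kN.
Bolt shear governs: 199 kN.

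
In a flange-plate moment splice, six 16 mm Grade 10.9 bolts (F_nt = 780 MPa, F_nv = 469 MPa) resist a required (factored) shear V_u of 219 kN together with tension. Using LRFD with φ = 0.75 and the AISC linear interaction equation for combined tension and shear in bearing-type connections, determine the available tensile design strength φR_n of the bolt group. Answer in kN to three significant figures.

553 kN

A_b = π·16²/4 = 201.1 mm²; f_rv = 219 × 1000 / (6 × 201.1) = 181.5 MPa.
F'_nt = 1.3 F_nt − (F_nt / φF_nv) f_rv = 1.3·780 − (780/(0.75·469))·181.5 = 611.4 MPa, capped at F_nt → F'_nt = 611.4 MPa.
R_n = F'_nt · A_b · n = 611.4 × 201.1 × 6 / 1000 = 737.6 kN.
Design strength φR_n = 0.75 × 737.6 = 553 kN.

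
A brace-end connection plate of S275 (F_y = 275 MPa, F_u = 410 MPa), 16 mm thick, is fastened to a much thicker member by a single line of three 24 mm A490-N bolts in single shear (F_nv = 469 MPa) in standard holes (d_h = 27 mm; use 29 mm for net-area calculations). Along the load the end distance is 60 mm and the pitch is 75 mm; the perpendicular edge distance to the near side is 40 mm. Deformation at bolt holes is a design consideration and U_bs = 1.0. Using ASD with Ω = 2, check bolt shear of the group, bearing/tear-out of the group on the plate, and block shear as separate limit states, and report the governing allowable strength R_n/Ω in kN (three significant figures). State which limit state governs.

318 kN (bolt shear governs)

Bolt shear: A_b = π·24²/4 = 452.4 mm²; R_n = 469 × 452.4 × 3 × 1 / 1000 = 636.5 kN → 636.5 / 2 = 318 kN.
Bearing: edge l_c = 46.5, r_n = 366 kN; interior l_c = 48, r_n = 377.9 kN; R_n = 366 + 2·377.9 = 1122 kN → 561 kN.
Block shear: A_gv = 3360, A_nv = 2200, A_nt = 408 mm²; R_n = min(0.6F_uA_nv, 0.6F_yA_gv) + U_bs·F_u·A_nt = 708.5 kN → 354 kN.
Bolt shear governs: 318 kN.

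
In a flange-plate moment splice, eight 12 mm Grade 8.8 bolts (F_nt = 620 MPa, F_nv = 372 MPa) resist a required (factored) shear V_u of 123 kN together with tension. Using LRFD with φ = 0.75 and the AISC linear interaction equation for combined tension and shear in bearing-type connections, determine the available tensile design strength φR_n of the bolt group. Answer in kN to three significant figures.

342 kN

A_b = π·12²/4 = 113.1 mm²; f_rv = 123 × 1000 / (8 × 113.1) = 135.9 MPa.
F'_nt = 1.3 F_nt − (F_nt / φF_nv) f_rv = 1.3·620 − (620/(0.75·372))·135.9 = 503.9 MPa, capped at F_nt → F'_nt = 503.9 MPa.
R_n = F'_nt · A_b · n = 503.9 × 113.1 × 8 / 1000 = 455.9 kN.
Design strength φR_n = 0.75 × 455.9 = 342 kN.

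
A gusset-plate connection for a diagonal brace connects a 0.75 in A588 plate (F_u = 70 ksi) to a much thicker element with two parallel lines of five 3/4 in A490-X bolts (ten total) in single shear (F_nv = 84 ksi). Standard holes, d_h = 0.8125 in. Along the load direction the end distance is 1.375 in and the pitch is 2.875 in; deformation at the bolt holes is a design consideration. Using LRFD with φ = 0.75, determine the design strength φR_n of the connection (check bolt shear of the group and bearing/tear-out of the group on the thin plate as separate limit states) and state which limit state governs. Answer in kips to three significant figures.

278 kips (bolt shear governs)

Bolt shear: A_b = π·0.75²/4 = 0.4418 in²; R_n = 84 × 0.4418 × 10 × 1 = 371.1 kips → 0.75 × 371.1 = 278 kips.
Bearing (1.2 l_c t F_u ≤ 2.4 d t F_u): upper limit = 2.4·0.75·0.75·70 = 94.5 kips.
  Edge l_c = 1.375 − 0.8125/2 = 0.9688 → r_n = 61.03 kips; interior l_c = 2.875 − 0.8125 = 2.062 → r_n = 94.5 kips.
  R_n,bearing = 2·61.03 + 8·94.5 = 878.1 kips → 0.75 × 878.1 = 659 kips.
Bolt shear governs: 278 kips.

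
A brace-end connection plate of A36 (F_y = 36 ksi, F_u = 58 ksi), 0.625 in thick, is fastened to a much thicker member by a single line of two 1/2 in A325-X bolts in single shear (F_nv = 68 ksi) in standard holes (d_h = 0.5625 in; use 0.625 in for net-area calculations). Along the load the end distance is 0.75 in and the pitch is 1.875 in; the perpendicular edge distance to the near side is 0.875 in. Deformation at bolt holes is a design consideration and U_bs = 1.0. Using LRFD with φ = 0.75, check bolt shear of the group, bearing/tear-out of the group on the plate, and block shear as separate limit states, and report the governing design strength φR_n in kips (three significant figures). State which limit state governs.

20 kips (bolt shear governs)

Bolt shear: A_b = π·0.5²/4 = 0.1963 in²; R_n = 68 × 0.1963 × 2 × 1 = 26.7 kips → 0.75 × 26.7 = 20 kips.
Bearing: edge l_c = 0.4688, r_n = 20.39 kips; interior l_c = 1.312, r_n = 43.5 kips; R_n = 20.39 + 1·43.5 = 63.89 kips → 47.9 kips.
Block shear: A_gv = 1.641, A_nv = 1.055, A_nt = 0.3516 in²; R_n = min(0.6F_uA_nv, 0.6F_yA_gv) + U_bs·F_u·A_nt = 55.83 kips → 41.9 kips.
Bolt shear governs: 20 kips.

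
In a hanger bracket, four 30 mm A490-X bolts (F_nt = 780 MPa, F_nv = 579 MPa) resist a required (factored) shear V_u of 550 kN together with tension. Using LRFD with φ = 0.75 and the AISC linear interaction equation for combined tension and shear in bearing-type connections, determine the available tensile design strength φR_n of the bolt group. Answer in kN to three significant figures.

A_b = π·30²/4 = 706.9 mm²; f_rv = 550 × 1000 / (4 × 706.9) = 194.5 MPa.
F'_nt = 1.3 F_nt − (F_nt / φF_nv) f_rv = 1.3·780 − (780/(0.75·579))·194.5 = 664.6 MPa, capped at F_nt → F'_nt = 664.6 MPa.
R_n = F'_nt · A_b · n = 664.6 × 706.9 × 4 / 1000 = 1879 kN.
Design strength φR_n = 0.75 × 1879 = 1410 kN.

1410 kN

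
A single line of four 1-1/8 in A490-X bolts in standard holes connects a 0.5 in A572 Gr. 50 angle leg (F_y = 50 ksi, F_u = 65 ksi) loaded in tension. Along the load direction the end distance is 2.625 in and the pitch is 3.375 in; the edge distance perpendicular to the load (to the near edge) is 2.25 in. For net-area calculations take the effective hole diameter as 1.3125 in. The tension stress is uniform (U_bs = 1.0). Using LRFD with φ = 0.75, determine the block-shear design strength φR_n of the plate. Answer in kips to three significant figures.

158 kips

Shear plane L_v = 2.625 + 3·3.375 = 12.75 in; A_gv = 12.75 × 0.5 = 6.375 in².
A_nv = (12.75 − 3.5·1.3125) × 0.5 = 4.078 in².
A_nt = (2.25 − 0.5·1.3125) × 0.5 = 0.7969 in².
0.6 F_u A_nv = 159 kips; 0.6 F_y A_gv = 191.2 kips → shear rupture governs the shear term.
R_n = 159 + 1.0 × 65 × 0.7969 = 210.8 kips.
Design strength φR_n = 0.75 × 210.8 = 158 kips.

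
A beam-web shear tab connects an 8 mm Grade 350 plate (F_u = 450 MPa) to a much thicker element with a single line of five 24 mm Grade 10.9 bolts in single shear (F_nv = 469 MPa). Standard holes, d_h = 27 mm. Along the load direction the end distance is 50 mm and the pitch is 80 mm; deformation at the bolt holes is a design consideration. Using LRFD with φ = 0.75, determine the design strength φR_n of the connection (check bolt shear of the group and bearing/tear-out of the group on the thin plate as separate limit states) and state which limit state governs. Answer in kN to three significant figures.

Bolt shear: A_b = π·24²/4 = 452.4 mm²; R_n = 469 × 452.4 × 5 × 1 / 1000 = 1061 kN → 0.75 × 1061 = 796 kN.
Bearing (1.2 l_c t F_u ≤ 2.4 d t F_u): upper limit = 2.4·24·8·450 / 1000 = 207.4 kN.
  Edge l_c = 50 − 27/2 = 36.5 → r_n = 157.7 kN; interior l_c = 80 − 27 = 53 → r_n = 207.4 kN.
  R_n,bearing = 1·157.7 + 4·207.4 = 987.1 kN → 0.75 × 987.1 = 740 kN.
Bearing governs: 740 kN.

740 kN (bearing governs)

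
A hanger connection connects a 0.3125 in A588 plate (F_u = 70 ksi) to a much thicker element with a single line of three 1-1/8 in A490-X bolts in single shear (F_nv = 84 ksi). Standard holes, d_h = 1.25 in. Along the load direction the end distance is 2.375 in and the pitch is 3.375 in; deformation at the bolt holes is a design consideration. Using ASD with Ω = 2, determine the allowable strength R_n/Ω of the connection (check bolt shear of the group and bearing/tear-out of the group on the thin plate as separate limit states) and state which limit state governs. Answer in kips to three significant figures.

78.8 kips (bearing governs)

Bolt shear: A_b = π·1.125²/4 = 0.994 in²; R_n = 84 × 0.994 × 3 × 1 = 250.5 kips → 250.5 / 2 = 125 kips.
Bearing (1.2 l_c t F_u ≤ 2.4 d t F_u): upper limit = 2.4·1.125·0.3125·70 = 59.06 kips.
  Edge l_c = 2.375 − 1.25/2 = 1.75 → r_n = 45.94 kips; interior l_c = 3.375 − 1.25 = 2.125 → r_n = 55.78 kips.
  R_n,bearing = 1·45.94 + 2·55.78 = 157.5 kips → 157.5 / 2 = 78.8 kips.
Bearing governs: 78.8 kips.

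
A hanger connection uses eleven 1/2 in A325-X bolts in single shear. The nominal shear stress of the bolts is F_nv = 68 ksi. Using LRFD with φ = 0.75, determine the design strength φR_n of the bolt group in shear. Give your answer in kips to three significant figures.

110 kips

A_b = π × 0.5² / 4 = 0.1963 in².
R_n = F_nv · A_b · n · n_s = 68 × 0.1963 × 11 × 1 = 146.9 kips.
Design strength φR_n = 0.75 × 146.9 = 110 kips.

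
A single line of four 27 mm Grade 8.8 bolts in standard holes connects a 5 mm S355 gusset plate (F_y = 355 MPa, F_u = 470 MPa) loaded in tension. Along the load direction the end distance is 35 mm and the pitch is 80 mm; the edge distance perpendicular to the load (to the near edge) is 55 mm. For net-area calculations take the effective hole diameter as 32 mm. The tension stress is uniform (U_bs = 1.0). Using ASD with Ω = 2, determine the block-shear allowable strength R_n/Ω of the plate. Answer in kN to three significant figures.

161 kN

Shear plane L_v = 35 + 3·80 = 275 mm; A_gv = 275 × 5 = 1375 mm².
A_nv = (275 − 3.5·32) × 5 = 815 mm².
A_nt = (55 − 0.5·32) × 5 = 195 mm².
0.6 F_u A_nv = 229.8 kN; 0.6 F_y A_gv = 292.9 kN → shear rupture governs the shear term.
R_n = 229.8 + 1.0 × 470 × 195 / 1000 = 321.5 kN.
Allowable strength R_n/Ω = 321.5 / 2 = 161 kN.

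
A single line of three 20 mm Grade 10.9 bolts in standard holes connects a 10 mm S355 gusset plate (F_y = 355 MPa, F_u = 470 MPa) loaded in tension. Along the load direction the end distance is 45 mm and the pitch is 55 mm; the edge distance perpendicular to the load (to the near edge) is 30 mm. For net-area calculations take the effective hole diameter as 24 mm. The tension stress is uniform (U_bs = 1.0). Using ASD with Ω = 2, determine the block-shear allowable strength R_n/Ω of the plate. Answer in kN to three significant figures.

Shear plane L_v = 45 + 2·55 = 155 mm; A_gv = 155 × 10 = 1550 mm².
A_nv = (155 − 2.5·24) × 10 = 950 mm².
A_nt = (30 − 0.5·24) × 10 = 180 mm².
0.6 F_u A_nv = 267.9 kN; 0.6 F_y A_gv = 330.2 kN → shear rupture governs the shear term.
R_n = 267.9 + 1.0 × 470 × 180 / 1000 = 352.5 kN.
Allowable strength R_n/Ω = 352.5 / 2 = 176 kN.

176 kN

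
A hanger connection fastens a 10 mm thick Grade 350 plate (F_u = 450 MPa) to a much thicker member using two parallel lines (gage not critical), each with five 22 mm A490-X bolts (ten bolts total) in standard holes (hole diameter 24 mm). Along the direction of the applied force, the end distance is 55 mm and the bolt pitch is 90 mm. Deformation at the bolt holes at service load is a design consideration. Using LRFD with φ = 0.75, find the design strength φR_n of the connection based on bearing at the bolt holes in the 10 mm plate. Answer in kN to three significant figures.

1770 kN

Per bolt r_n = 1.2 l_c t F_u ≤ 2.4 d t F_u; upper limit = 2.4 × 22 × 10 × 450 / 1000 = 237.6 kN.
Edge bolt: l_c = 55 − 24/2 = 43 mm → 1.2 × 43 × 10 × 450 / 1000 = 232.2 → r_n = 232.2 kN.
Interior bolts: l_c = 90 − 24 = 66 mm → 1.2 × 66 × 10 × 450 / 1000 = 356.4 → r_n = 237.6 kN.
R_n = 2 × 232.2 + 8 × 237.6 = 2365 kN.
Design strength φR_n = 0.75 × 2365 = 1770 kN.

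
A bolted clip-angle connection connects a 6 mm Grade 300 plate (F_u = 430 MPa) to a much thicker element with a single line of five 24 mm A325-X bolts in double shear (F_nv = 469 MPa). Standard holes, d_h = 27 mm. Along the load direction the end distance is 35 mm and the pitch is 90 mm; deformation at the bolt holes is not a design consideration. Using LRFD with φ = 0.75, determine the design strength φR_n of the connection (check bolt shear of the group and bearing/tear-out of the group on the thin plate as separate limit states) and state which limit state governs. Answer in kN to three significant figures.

620 kN (bearing governs)

Bolt shear: A_b = π·24²/4 = 452.4 mm²; R_n = 469 × 452.4 × 5 × 2 / 1000 = 2122 kN → 0.75 × 2122 = 1590 kN.
Bearing (1.5 l_c t F_u ≤ 3.0 d t F_u): upper limit = 3.0·24·6·430 / 1000 = 185.8 kN.
  Edge l_c = 35 − 27/2 = 21.5 → r_n = 83.2 kN; interior l_c = 90 − 27 = 63 → r_n = 185.8 kN.
  R_n,bearing = 1·83.2 + 4·185.8 = 826.2 kN → 0.75 × 826.2 = 620 kN.
Bearing governs: 620 kN.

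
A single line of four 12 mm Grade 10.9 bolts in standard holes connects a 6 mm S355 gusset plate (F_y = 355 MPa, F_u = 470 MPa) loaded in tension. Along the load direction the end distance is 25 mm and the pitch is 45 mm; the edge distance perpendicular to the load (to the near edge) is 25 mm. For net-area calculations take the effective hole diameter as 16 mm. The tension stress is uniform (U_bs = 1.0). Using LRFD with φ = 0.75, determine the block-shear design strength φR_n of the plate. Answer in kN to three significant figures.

Shear plane L_v = 25 + 3·45 = 160 mm; A_gv = 160 × 6 = 960 mm².
A_nv = (160 − 3.5·16) × 6 = 624 mm².
A_nt = (25 − 0.5·16) × 6 = 102 mm².
0.6 F_u A_nv = 176 kN; 0.6 F_y A_gv = 204.5 kN → shear rupture governs the shear term.
R_n = 176 + 1.0 × 470 × 102 / 1000 = 223.9 kN.
Design strength φR_n = 0.75 × 223.9 = 168 kN.

168 kN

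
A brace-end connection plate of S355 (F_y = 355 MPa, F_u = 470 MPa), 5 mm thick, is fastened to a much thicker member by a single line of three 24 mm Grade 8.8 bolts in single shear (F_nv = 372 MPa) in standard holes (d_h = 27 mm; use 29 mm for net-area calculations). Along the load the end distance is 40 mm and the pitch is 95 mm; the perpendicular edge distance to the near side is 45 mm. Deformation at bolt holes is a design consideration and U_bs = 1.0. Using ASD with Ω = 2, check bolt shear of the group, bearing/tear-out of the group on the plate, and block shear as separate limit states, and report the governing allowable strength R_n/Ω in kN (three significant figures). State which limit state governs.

Bolt shear: A_b = π·24²/4 = 452.4 mm²; R_n = 372 × 452.4 × 3 × 1 / 1000 = 504.9 kN → 504.9 / 2 = 252 kN.
Bearing: edge l_c = 26.5, r_n = 74.73 kN; interior l_c = 68, r_n = 135.4 kN; R_n = 74.73 + 2·135.4 = 345.5 kN → 173 kN.
Block shear: A_gv = 1150, A_nv = 787.5, A_nt = 152.5 mm²; R_n = min(0.6F_uA_nv, 0.6F_yA_gv) + U_bs·F_u·A_nt = 293.8 kN → 147 kN.
Block shear governs: 147 kN.

147 kN (block shear governs)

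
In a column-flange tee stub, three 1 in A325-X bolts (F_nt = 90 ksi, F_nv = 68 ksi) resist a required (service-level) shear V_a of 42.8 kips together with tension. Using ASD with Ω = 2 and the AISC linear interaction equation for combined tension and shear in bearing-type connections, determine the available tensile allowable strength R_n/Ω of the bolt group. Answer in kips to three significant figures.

A_b = π·1²/4 = 0.7854 in²; f_rv = 42.8 / (3 × 0.7854) = 18.16 ksi.
F'_nt = 1.3 F_nt − (Ω F_nt / F_nv) f_rv = 1.3·90 − (2·90/68)·18.16 = 68.92 ksi, capped at F_nt → F'_nt = 68.92 ksi.
R_n = F'_nt · A_b · n = 68.92 × 0.7854 × 3 = 162.4 kips.
Allowable strength R_n/Ω = 162.4 / 2 = 81.2 kips.

81.2 kips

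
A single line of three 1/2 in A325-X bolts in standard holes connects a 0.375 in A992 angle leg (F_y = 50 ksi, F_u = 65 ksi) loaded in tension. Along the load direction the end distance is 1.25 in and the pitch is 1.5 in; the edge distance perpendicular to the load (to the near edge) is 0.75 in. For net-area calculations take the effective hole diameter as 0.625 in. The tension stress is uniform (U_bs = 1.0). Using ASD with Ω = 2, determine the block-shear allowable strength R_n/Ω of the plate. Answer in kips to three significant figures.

Shear plane L_v = 1.25 + 2·1.5 = 4.25 in; A_gv = 4.25 × 0.375 = 1.594 in².
A_nv = (4.25 − 2.5·0.625) × 0.375 = 1.008 in².
A_nt = (0.75 − 0.5·0.625) × 0.375 = 0.1641 in².
0.6 F_u A_nv = 39.3 kips; 0.6 F_y A_gv = 47.81 kips → shear rupture governs the shear term.
R_n = 39.3 + 1.0 × 65 × 0.1641 = 49.97 kips.
Allowable strength R_n/Ω = 49.97 / 2 = 25 kips.

25 kips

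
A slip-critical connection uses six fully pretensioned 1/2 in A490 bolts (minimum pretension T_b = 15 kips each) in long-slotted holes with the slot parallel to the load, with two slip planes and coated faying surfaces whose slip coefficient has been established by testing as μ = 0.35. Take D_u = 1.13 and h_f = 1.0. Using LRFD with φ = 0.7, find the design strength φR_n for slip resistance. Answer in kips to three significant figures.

49.8 kips

R_n = μ · D_u · h_f · T_b · n_s · n_b = 0.35 × 1.13 × 1.0 × 15 × 2 × 6 = 71.19 kips.
Design strength φR_n = 0.7 × 71.19 = 49.8 kips.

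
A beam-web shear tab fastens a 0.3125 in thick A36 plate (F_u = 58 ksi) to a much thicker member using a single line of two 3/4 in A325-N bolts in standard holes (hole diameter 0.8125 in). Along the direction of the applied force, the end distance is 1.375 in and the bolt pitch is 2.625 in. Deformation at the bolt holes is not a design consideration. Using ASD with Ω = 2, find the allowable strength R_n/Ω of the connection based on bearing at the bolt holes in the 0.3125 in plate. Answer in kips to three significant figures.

Per bolt r_n = 1.5 l_c t F_u ≤ 3.0 d t F_u; upper limit = 3.0 × 0.75 × 0.3125 × 58 = 40.78 kips.
Edge bolt: l_c = 1.375 − 0.8125/2 = 0.9688 in → 1.5 × 0.9688 × 0.3125 × 58 = 26.34 → r_n = 26.34 kips.
Interior bolts: l_c = 2.625 − 0.8125 = 1.812 in → 1.5 × 1.812 × 0.3125 × 58 = 49.28 → r_n = 40.78 kips.
R_n = 1 × 26.34 + 1 × 40.78 = 67.12 kips.
Allowable strength R_n/Ω = 67.12 / 2 = 33.6 kips.

33.6 kips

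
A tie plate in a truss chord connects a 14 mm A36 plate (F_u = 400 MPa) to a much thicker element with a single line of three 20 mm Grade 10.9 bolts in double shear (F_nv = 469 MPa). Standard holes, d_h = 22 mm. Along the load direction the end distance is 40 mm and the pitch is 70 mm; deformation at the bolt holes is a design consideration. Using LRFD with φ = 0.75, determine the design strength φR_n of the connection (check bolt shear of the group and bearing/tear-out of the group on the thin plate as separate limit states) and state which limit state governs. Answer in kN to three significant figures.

549 kN (bearing governs)

Bolt shear: A_b = π·20²/4 = 314.2 mm²; R_n = 469 × 314.2 × 3 × 2 / 1000 = 884 kN → 0.75 × 884 = 663 kN.
Bearing (1.2 l_c t F_u ≤ 2.4 d t F_u): upper limit = 2.4·20·14·400 / 1000 = 268.8 kN.
  Edge l_c = 40 − 22/2 = 29 → r_n = 194.9 kN; interior l_c = 70 − 22 = 48 → r_n = 268.8 kN.
  R_n,bearing = 1·194.9 + 2·268.8 = 732.5 kN → 0.75 × 732.5 = 549 kN.
Bearing governs: 549 kN.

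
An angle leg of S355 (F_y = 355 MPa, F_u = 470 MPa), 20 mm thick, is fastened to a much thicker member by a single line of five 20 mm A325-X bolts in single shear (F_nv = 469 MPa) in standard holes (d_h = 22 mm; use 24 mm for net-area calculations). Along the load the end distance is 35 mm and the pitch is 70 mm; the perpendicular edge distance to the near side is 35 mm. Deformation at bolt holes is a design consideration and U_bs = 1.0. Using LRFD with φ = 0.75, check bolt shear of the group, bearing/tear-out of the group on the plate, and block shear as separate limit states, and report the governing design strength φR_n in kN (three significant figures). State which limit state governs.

Bolt shear: A_b = π·20²/4 = 314.2 mm²; R_n = 469 × 314.2 × 5 × 1 / 1000 = 736.7 kN → 0.75 × 736.7 = 553 kN.
Bearing: edge l_c = 24, r_n = 270.7 kN; interior l_c = 48, r_n = 451.2 kN; R_n = 270.7 + 4·451.2 = 2076 kN → 1560 kN.
Block shear: A_gv = 6300, A_nv = 4140, A_nt = 460 mm²; R_n = min(0.6F_uA_nv, 0.6F_yA_gv) + U_bs·F_u·A_nt = 1384 kN → 1040 kN.
Bolt shear governs: 553 kN.

553 kN (bolt shear governs)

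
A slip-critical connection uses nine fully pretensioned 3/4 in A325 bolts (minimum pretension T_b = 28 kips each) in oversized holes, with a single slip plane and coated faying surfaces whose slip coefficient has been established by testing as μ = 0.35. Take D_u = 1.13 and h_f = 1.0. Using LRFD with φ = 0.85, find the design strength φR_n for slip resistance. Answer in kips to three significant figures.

84.7 kips

R_n = μ · D_u · h_f · T_b · n_s · n_b = 0.35 × 1.13 × 1.0 × 28 × 1 × 9 = 99.67 kips.
Design strength φR_n = 0.85 × 99.67 = 84.7 kips.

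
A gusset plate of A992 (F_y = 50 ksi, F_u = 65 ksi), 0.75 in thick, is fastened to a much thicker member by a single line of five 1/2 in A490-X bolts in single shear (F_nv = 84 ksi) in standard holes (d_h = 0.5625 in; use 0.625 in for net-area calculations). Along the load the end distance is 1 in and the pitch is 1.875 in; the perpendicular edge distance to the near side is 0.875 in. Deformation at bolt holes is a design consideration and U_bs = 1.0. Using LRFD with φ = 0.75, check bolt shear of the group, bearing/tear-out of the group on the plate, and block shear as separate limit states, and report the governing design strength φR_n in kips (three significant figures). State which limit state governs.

61.9 kips (bolt shear governs)

Bolt shear: A_b = π·0.5²/4 = 0.1963 in²; R_n = 84 × 0.1963 × 5 × 1 = 82.47 kips → 0.75 × 82.47 = 61.9 kips.
Bearing: edge l_c = 0.7188, r_n = 42.05 kips; interior l_c = 1.312, r_n = 58.5 kips; R_n = 42.05 + 4·58.5 = 276 kips → 207 kips.
Block shear: A_gv = 6.375, A_nv = 4.266, A_nt = 0.4219 in²; R_n = min(0.6F_uA_nv, 0.6F_yA_gv) + U_bs·F_u·A_nt = 193.8 kips → 145 kips.
Bolt shear governs: 61.9 kips.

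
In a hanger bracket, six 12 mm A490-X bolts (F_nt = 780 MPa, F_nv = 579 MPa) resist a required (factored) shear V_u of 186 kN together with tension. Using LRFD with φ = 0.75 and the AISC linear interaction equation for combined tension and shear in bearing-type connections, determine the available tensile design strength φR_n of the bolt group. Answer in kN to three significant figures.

265 kN

A_b = π·12²/4 = 113.1 mm²; f_rv = 186 × 1000 / (6 × 113.1) = 274.1 MPa.
F'_nt = 1.3 F_nt − (F_nt / φF_nv) f_rv = 1.3·780 − (780/(0.75·579))·274.1 = 521.7 MPa, capped at F_nt → F'_nt = 521.7 MPa.
R_n = F'_nt · A_b · n = 521.7 × 113.1 × 6 / 1000 = 354 kN.
Design strength φR_n = 0.75 × 354 = 265 kN.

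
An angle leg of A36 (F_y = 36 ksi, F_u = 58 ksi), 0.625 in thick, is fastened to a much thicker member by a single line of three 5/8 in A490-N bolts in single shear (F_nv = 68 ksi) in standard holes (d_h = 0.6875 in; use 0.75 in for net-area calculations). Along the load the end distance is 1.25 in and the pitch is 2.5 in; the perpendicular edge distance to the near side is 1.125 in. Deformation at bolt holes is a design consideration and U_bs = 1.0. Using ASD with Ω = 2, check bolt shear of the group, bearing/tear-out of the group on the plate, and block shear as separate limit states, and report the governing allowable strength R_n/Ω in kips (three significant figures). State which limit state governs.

31.3 kips (bolt shear governs)

Bolt shear: A_b = π·0.625²/4 = 0.3068 in²; R_n = 68 × 0.3068 × 3 × 1 = 62.59 kips → 62.59 / 2 = 31.3 kips.
Bearing: edge l_c = 0.9062, r_n = 39.42 kips; interior l_c = 1.812, r_n = 54.38 kips; R_n = 39.42 + 2·54.38 = 148.2 kips → 74.1 kips.
Block shear: A_gv = 3.906, A_nv = 2.734, A_nt = 0.4688 in²; R_n = min(0.6F_uA_nv, 0.6F_yA_gv) + U_bs·F_u·A_nt = 111.6 kips → 55.8 kips.
Bolt shear governs: 31.3 kips.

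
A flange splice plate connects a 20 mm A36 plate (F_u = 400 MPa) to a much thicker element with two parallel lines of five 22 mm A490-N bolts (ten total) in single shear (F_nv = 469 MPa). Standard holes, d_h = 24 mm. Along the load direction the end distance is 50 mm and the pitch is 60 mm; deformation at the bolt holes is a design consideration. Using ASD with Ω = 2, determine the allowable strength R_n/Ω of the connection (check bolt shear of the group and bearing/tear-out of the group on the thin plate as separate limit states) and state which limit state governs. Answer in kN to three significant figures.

891 kN (bolt shear governs)

Bolt shear: A_b = π·22²/4 = 380.1 mm²; R_n = 469 × 380.1 × 10 × 1 / 1000 = 1783 kN → 1783 / 2 = 891 kN.
Bearing (1.2 l_c t F_u ≤ 2.4 d t F_u): upper limit = 2.4·22·20·400 / 1000 = 422.4 kN.
  Edge l_c = 50 − 24/2 = 38 → r_n = 364.8 kN; interior l_c = 60 − 24 = 36 → r_n = 345.6 kN.
  R_n,bearing = 2·364.8 + 8·345.6 = 3494 kN → 3494 / 2 = 1750 kN.
Bolt shear governs: 891 kN.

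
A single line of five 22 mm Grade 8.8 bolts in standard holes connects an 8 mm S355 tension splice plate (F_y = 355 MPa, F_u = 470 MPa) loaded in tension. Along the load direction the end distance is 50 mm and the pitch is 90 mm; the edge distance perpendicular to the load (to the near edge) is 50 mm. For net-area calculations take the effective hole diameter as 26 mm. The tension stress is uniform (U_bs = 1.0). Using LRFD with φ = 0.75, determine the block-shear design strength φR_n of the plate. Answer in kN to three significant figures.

Shear plane L_v = 50 + 4·90 = 410 mm; A_gv = 410 × 8 = 3280 mm².
A_nv = (410 − 4.5·26) × 8 = 2344 mm².
A_nt = (50 − 0.5·26) × 8 = 296 mm².
0.6 F_u A_nv = 661 kN; 0.6 F_y A_gv = 698.6 kN → shear rupture governs the shear term.
R_n = 661 + 1.0 × 470 × 296 / 1000 = 800.1 kN.
Design strength φR_n = 0.75 × 800.1 = 600 kN.

600 kN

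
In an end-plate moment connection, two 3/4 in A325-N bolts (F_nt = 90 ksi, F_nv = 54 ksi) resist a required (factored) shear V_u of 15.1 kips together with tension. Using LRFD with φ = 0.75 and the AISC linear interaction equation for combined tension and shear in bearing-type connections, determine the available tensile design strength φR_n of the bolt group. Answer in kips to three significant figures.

52.4 kips

A_b = π·0.75²/4 = 0.4418 in²; f_rv = 15.1 / (2 × 0.4418) = 17.09 ksi.
F'_nt = 1.3 F_nt − (F_nt / φF_nv) f_rv = 1.3·90 − (90/(0.75·54))·17.09 = 79.02 ksi, capped at F_nt → F'_nt = 79.02 ksi.
R_n = F'_nt · A_b · n = 79.02 × 0.4418 × 2 = 69.82 kips.
Design strength φR_n = 0.75 × 69.82 = 52.4 kips.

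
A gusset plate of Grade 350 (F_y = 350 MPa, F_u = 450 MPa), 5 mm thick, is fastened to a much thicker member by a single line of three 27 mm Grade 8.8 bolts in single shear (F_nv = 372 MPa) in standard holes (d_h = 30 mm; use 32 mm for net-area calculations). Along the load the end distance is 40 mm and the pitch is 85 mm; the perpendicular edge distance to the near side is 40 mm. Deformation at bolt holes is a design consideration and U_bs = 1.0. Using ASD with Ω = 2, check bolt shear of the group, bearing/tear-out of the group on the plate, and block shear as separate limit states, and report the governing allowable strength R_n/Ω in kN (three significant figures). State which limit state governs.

Bolt shear: A_b = π·27²/4 = 572.6 mm²; R_n = 372 × 572.6 × 3 × 1 / 1000 = 639 kN → 639 / 2 = 319 kN.
Bearing: edge l_c = 25, r_n = 67.5 kN; interior l_c = 55, r_n = 145.8 kN; R_n = 67.5 + 2·145.8 = 359.1 kN → 180 kN.
Block shear: A_gv = 1050, A_nv = 650, A_nt = 120 mm²; R_n = min(0.6F_uA_nv, 0.6F_yA_gv) + U_bs·F_u·A_nt = 229.5 kN → 115 kN.
Block shear governs: 115 kN.

115 kN (block shear governs)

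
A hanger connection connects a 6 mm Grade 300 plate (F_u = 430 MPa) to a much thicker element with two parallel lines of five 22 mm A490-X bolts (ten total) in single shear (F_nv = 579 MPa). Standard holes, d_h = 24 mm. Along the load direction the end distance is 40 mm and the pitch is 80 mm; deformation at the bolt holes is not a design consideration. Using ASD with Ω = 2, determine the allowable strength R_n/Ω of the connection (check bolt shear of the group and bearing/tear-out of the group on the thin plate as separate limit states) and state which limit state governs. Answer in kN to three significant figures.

789 kN (bearing governs)

Bolt shear: A_b = π·22²/4 = 380.1 mm²; R_n = 579 × 380.1 × 10 × 1 / 1000 = 2201 kN → 2201 / 2 = 1100 kN.
Bearing (1.5 l_c t F_u ≤ 3.0 d t F_u): upper limit = 3.0·22·6·430 / 1000 = 170.3 kN.
  Edge l_c = 40 − 24/2 = 28 → r_n = 108.4 kN; interior l_c = 80 − 24 = 56 → r_n = 170.3 kN.
  R_n,bearing = 2·108.4 + 8·170.3 = 1579 kN → 1579 / 2 = 789 kN.
Bearing governs: 789 kN.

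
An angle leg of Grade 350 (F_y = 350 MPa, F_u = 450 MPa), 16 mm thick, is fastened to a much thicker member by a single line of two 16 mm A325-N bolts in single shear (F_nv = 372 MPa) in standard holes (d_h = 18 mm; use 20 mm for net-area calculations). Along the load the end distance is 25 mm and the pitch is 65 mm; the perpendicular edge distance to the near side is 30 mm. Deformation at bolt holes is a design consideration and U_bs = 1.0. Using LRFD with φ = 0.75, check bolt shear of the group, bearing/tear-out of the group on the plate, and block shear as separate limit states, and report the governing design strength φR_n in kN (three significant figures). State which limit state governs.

Bolt shear: A_b = π·16²/4 = 201.1 mm²; R_n = 372 × 201.1 × 2 × 1 / 1000 = 149.6 kN → 0.75 × 149.6 = 112 kN.
Bearing: edge l_c = 16, r_n = 138.2 kN; interior l_c = 47, r_n = 276.5 kN; R_n = 138.2 + 1·276.5 = 414.7 kN → 311 kN.
Block shear: A_gv = 1440, A_nv = 960, A_nt = 320 mm²; R_n = min(0.6F_uA_nv, 0.6F_yA_gv) + U_bs·F_u·A_nt = 403.2 kN → 302 kN.
Bolt shear governs: 112 kN.

112 kN (bolt shear governs)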